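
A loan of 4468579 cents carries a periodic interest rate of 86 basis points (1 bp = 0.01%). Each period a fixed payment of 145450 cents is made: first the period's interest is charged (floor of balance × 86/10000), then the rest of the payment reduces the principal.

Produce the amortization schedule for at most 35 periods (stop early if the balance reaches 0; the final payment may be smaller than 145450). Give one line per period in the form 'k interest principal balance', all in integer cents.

1 38429 107021 4361558
2 37509 107941 4253617
3 36581 108869 4144748
4 35644 109806 4034942
5 34700 110750 3924192
6 33748 111702 3812490
7 32787 112663 3699827
8 31818 113632 3586195
9 30841 114609 3471586
10 29855 115595 3355991
11 28861 116589 3239402
12 27858 117592 3121810
13 26847 118603 3003207
14 25827 119623 2883584
15 24798 120652 2762932
16 23761 121689 2641243
17 22714 122736 2518507
18 21659 123791 2394716
19 20594 124856 2269860
20 19520 125930 2143930
21 18437 127013 2016917
22 17345 128105 1888812
23 16243 129207 1759605
24 15132 130318 1629287
25 14011 131439 1497848
26 12881 132569 1365279
27 11741 133709 1231570
28 10591 134859 1096711
29 9431 136019 960692
30 8261 137189 823503
31 7082 138368 685135
32 5892 139558 545577
33 4691 140759 404818
34 3481 141969 262849
35 2260 143190 119659

1. interest=⌊4468579·86/10000⌋=38429; principal=145450-38429=107021; balance=4468579-107021=4361558
2. interest=⌊4361558·86/10000⌋=37509; principal=145450-37509=107941; balance=4361558-107941=4253617
3. interest=⌊4253617·86/10000⌋=36581; principal=145450-36581=108869; balance=4253617-108869=4144748
4. interest=⌊4144748·86/10000⌋=35644; principal=145450-35644=109806; balance=4144748-109806=4034942
5. interest=⌊4034942·86/10000⌋=34700; principal=145450-34700=110750; balance=4034942-110750=3924192
6. interest=⌊3924192·86/10000⌋=33748; principal=145450-33748=111702; balance=3924192-111702=3812490
7. interest=⌊3812490·86/10000⌋=32787; principal=145450-32787=112663; balance=3812490-112663=3699827
8. interest=⌊3699827·86/10000⌋=31818; principal=145450-31818=113632; balance=3699827-113632=3586195
9. interest=⌊3586195·86/10000⌋=30841; principal=145450-30841=114609; balance=3586195-114609=3471586
10. interest=⌊3471586·86/10000⌋=29855; principal=145450-29855=115595; balance=3471586-115595=3355991
11. interest=⌊3355991·86/10000⌋=28861; principal=145450-28861=116589; balance=3355991-116589=3239402
12. interest=⌊3239402·86/10000⌋=27858; principal=145450-27858=117592; balance=3239402-117592=3121810
13. interest=⌊3121810·86/10000⌋=26847; principal=145450-26847=118603; balance=3121810-118603=3003207
14. interest=⌊3003207·86/10000⌋=25827; principal=145450-25827=119623; balance=3003207-119623=2883584
15. interest=⌊2883584·86/10000⌋=24798; principal=145450-24798=120652; balance=2883584-120652=2762932
16. interest=⌊2762932·86/10000⌋=23761; principal=145450-23761=121689; balance=2762932-121689=2641243
17. interest=⌊2641243·86/10000⌋=22714; principal=145450-22714=122736; balance=2641243-122736=2518507
18. interest=⌊2518507·86/10000⌋=21659; principal=145450-21659=123791; balance=2518507-123791=2394716
19. interest=⌊2394716·86/10000⌋=20594; principal=145450-20594=124856; balance=2394716-124856=2269860
20. interest=⌊2269860·86/10000⌋=19520; principal=145450-19520=125930; balance=2269860-125930=2143930
21. interest=⌊2143930·86/10000⌋=18437; principal=145450-18437=127013; balance=2143930-127013=2016917
22. interest=⌊2016917·86/10000⌋=17345; principal=145450-17345=128105; balance=2016917-128105=1888812
23. interest=⌊1888812·86/10000⌋=16243; principal=145450-16243=129207; balance=1888812-129207=1759605
24. interest=⌊1759605·86/10000⌋=15132; principal=145450-15132=130318; balance=1759605-130318=1629287
25. interest=⌊1629287·86/10000⌋=14011; principal=145450-14011=131439; balance=1629287-131439=1497848
26. interest=⌊1497848·86/10000⌋=12881; principal=145450-12881=132569; balance=1497848-132569=1365279
27. interest=⌊1365279·86/10000⌋=11741; principal=145450-11741=133709; balance=1365279-133709=1231570
28. interest=⌊1231570·86/10000⌋=10591; principal=145450-10591=134859; balance=1231570-134859=1096711
29. interest=⌊1096711·86/10000⌋=9431; principal=145450-9431=136019; balance=1096711-136019=960692
30. interest=⌊960692·86/10000⌋=8261; principal=145450-8261=137189; balance=960692-137189=823503
31. interest=⌊823503·86/10000⌋=7082; principal=145450-7082=138368; balance=823503-138368=685135
32. interest=⌊685135·86/10000⌋=5892; principal=145450-5892=139558; balance=685135-139558=545577
33. interest=⌊545577·86/10000⌋=4691; principal=145450-4691=140759; balance=545577-140759=404818
34. interest=⌊404818·86/10000⌋=3481; principal=145450-3481=141969; balance=404818-141969=262849
35. interest=⌊262849·86/10000⌋=2260; principal=145450-2260=143190; balance=262849-143190=119659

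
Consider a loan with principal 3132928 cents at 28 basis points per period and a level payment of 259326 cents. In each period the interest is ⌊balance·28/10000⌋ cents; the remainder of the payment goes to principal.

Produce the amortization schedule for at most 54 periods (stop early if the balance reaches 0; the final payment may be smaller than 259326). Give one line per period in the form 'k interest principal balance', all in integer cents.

1. interest=⌊3132928·28/10000⌋=8772; principal=259326-8772=250554; balance=3132928-250554=2882374
2. interest=⌊2882374·28/10000⌋=8070; principal=259326-8070=251256; balance=2882374-251256=2631118
3. interest=⌊2631118·28/10000⌋=7367; principal=259326-7367=251959; balance=2631118-251959=2379159
4. interest=⌊2379159·28/10000⌋=6661; principal=259326-6661=252665; balance=2379159-252665=2126494
5. interest=⌊2126494·28/10000⌋=5954; principal=259326-5954=253372; balance=2126494-253372=1873122
6. interest=⌊1873122·28/10000⌋=5244; principal=259326-5244=254082; balance=1873122-254082=1619040
7. interest=⌊1619040·28/10000⌋=4533; principal=259326-4533=254793; balance=1619040-254793=1364247
8. interest=⌊1364247·28/10000⌋=3819; principal=259326-3819=255507; balance=1364247-255507=1108740
9. interest=⌊1108740·28/10000⌋=3104; principal=259326-3104=256222; balance=1108740-256222=852518
10. interest=⌊852518·28/10000⌋=2387; principal=259326-2387=256939; balance=852518-256939=595579
11. interest=⌊595579·28/10000⌋=1667; principal=259326-1667=257659; balance=595579-257659=337920
12. interest=⌊337920·28/10000⌋=946; principal=259326-946=258380; balance=337920-258380=79540
13. interest=⌊79540·28/10000⌋=222; principal=min(259326-222,79540)=79540; balance=79540-79540=0

1 8772 250554 2882374
2 8070 251256 2631118
3 7367 251959 2379159
4 6661 252665 2126494
5 5954 253372 1873122
6 5244 254082 1619040
7 4533 254793 1364247
8 3819 255507 1108740
9 3104 256222 852518
10 2387 256939 595579
11 1667 257659 337920
12 946 258380 79540
13 222 79540 0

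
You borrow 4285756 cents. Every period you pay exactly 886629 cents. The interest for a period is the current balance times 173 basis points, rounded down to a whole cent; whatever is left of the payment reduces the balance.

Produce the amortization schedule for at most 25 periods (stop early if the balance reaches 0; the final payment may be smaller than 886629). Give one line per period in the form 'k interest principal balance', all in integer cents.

1. interest=⌊4285756·173/10000⌋=74143; principal=886629-74143=812486; balance=4285756-812486=3473270
2. interest=⌊3473270·173/10000⌋=60087; principal=886629-60087=826542; balance=3473270-826542=2646728
3. interest=⌊2646728·173/10000⌋=45788; principal=886629-45788=840841; balance=2646728-840841=1805887
4. interest=⌊1805887·173/10000⌋=31241; principal=886629-31241=855388; balance=1805887-855388=950499
5. interest=⌊950499·173/10000⌋=16443; principal=886629-16443=870186; balance=950499-870186=80313
6. interest=⌊80313·173/10000⌋=1389; principal=min(886629-1389,80313)=80313; balance=80313-80313=0

1 74143 812486 3473270
2 60087 826542 2646728
3 45788 840841 1805887
4 31241 855388 950499
5 16443 870186 80313
6 1389 80313 0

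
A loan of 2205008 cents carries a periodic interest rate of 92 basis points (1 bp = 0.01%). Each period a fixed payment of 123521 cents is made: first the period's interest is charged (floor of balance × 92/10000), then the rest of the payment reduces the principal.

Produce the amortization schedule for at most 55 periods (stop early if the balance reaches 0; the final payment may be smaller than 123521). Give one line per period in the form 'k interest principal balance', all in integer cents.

1. interest=⌊2205008·92/10000⌋=20286; principal=123521-20286=103235; balance=2205008-103235=2101773
2. interest=⌊2101773·92/10000⌋=19336; principal=123521-19336=104185; balance=2101773-104185=1997588
3. interest=⌊1997588·92/10000⌋=18377; principal=123521-18377=105144; balance=1997588-105144=1892444
4. interest=⌊1892444·92/10000⌋=17410; principal=123521-17410=106111; balance=1892444-106111=1786333
5. interest=⌊1786333·92/10000⌋=16434; principal=123521-16434=107087; balance=1786333-107087=1679246
6. interest=⌊1679246·92/10000⌋=15449; principal=123521-15449=108072; balance=1679246-108072=1571174
7. interest=⌊1571174·92/10000⌋=14454; principal=123521-14454=109067; balance=1571174-109067=1462107
8. interest=⌊1462107·92/10000⌋=13451; principal=123521-13451=110070; balance=1462107-110070=1352037
9. interest=⌊1352037·92/10000⌋=12438; principal=123521-12438=111083; balance=1352037-111083=1240954
10. interest=⌊1240954·92/10000⌋=11416; principal=123521-11416=112105; balance=1240954-112105=1128849
11. interest=⌊1128849·92/10000⌋=10385; principal=123521-10385=113136; balance=1128849-113136=1015713
12. interest=⌊1015713·92/10000⌋=9344; principal=123521-9344=114177; balance=1015713-114177=901536
13. interest=⌊901536·92/10000⌋=8294; principal=123521-8294=115227; balance=901536-115227=786309
14. interest=⌊786309·92/10000⌋=7234; principal=123521-7234=116287; balance=786309-116287=670022
15. interest=⌊670022·92/10000⌋=6164; principal=123521-6164=117357; balance=670022-117357=552665
16. interest=⌊552665·92/10000⌋=5084; principal=123521-5084=118437; balance=552665-118437=434228
17. interest=⌊434228·92/10000⌋=3994; principal=123521-3994=119527; balance=434228-119527=314701
18. interest=⌊314701·92/10000⌋=2895; principal=123521-2895=120626; balance=314701-120626=194075
19. interest=⌊194075·92/10000⌋=1785; principal=123521-1785=121736; balance=194075-121736=72339
20. interest=⌊72339·92/10000⌋=665; principal=min(123521-665,72339)=72339; balance=72339-72339=0

1 20286 103235 2101773
2 19336 104185 1997588
3 18377 105144 1892444
4 17410 106111 1786333
5 16434 107087 1679246
6 15449 108072 1571174
7 14454 109067 1462107
8 13451 110070 1352037
9 12438 111083 1240954
10 11416 112105 1128849
11 10385 113136 1015713
12 9344 114177 901536
13 8294 115227 786309
14 7234 116287 670022
15 6164 117357 552665
16 5084 118437 434228
17 3994 119527 314701
18 2895 120626 194075
19 1785 121736 72339
20 665 72339 0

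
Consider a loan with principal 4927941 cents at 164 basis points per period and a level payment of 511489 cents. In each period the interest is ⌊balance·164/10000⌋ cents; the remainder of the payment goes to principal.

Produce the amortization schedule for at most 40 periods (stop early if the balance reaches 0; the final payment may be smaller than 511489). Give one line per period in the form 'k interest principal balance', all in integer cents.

1 80818 430671 4497270
2 73755 437734 4059536
3 66576 444913 3614623
4 59279 452210 3162413
5 51863 459626 2702787
6 44325 467164 2235623
7 36664 474825 1760798
8 28877 482612 1278186
9 20962 490527 787659
10 12917 498572 289087
11 4741 289087 0

1. interest=⌊4927941·164/10000⌋=80818; principal=511489-80818=430671; balance=4927941-430671=4497270
2. interest=⌊4497270·164/10000⌋=73755; principal=511489-73755=437734; balance=4497270-437734=4059536
3. interest=⌊4059536·164/10000⌋=66576; principal=511489-66576=444913; balance=4059536-444913=3614623
4. interest=⌊3614623·164/10000⌋=59279; principal=511489-59279=452210; balance=3614623-452210=3162413
5. interest=⌊3162413·164/10000⌋=51863; principal=511489-51863=459626; balance=3162413-459626=2702787
6. interest=⌊2702787·164/10000⌋=44325; principal=511489-44325=467164; balance=2702787-467164=2235623
7. interest=⌊2235623·164/10000⌋=36664; principal=511489-36664=474825; balance=2235623-474825=1760798
8. interest=⌊1760798·164/10000⌋=28877; principal=511489-28877=482612; balance=1760798-482612=1278186
9. interest=⌊1278186·164/10000⌋=20962; principal=511489-20962=490527; balance=1278186-490527=787659
10. interest=⌊787659·164/10000⌋=12917; principal=511489-12917=498572; balance=787659-498572=289087
11. interest=⌊289087·164/10000⌋=4741; principal=min(511489-4741,289087)=289087; balance=289087-289087=0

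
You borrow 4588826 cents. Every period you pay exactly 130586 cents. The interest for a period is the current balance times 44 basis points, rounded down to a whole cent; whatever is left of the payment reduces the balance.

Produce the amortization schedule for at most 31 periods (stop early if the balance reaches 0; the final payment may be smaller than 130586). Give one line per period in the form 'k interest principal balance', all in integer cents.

1 20190 110396 4478430
2 19705 110881 4367549
3 19217 111369 4256180
4 18727 111859 4144321
5 18235 112351 4031970
6 17740 112846 3919124
7 17244 113342 3805782
8 16745 113841 3691941
9 16244 114342 3577599
10 15741 114845 3462754
11 15236 115350 3347404
12 14728 115858 3231546
13 14218 116368 3115178
14 13706 116880 2998298
15 13192 117394 2880904
16 12675 117911 2762993
17 12157 118429 2644564
18 11636 118950 2525614
19 11112 119474 2406140
20 10587 119999 2286141
21 10059 120527 2165614
22 9528 121058 2044556
23 8996 121590 1922966
24 8461 122125 1800841
25 7923 122663 1678178
26 7383 123203 1554975
27 6841 123745 1431230
28 6297 124289 1306941
29 5750 124836 1182105
30 5201 125385 1056720
31 4649 125937 930783

1. interest=⌊4588826·44/10000⌋=20190; principal=130586-20190=110396; balance=4588826-110396=4478430
2. interest=⌊4478430·44/10000⌋=19705; principal=130586-19705=110881; balance=4478430-110881=4367549
3. interest=⌊4367549·44/10000⌋=19217; principal=130586-19217=111369; balance=4367549-111369=4256180
4. interest=⌊4256180·44/10000⌋=18727; principal=130586-18727=111859; balance=4256180-111859=4144321
5. interest=⌊4144321·44/10000⌋=18235; principal=130586-18235=112351; balance=4144321-112351=4031970
6. interest=⌊4031970·44/10000⌋=17740; principal=130586-17740=112846; balance=4031970-112846=3919124
7. interest=⌊3919124·44/10000⌋=17244; principal=130586-17244=113342; balance=3919124-113342=3805782
8. interest=⌊3805782·44/10000⌋=16745; principal=130586-16745=113841; balance=3805782-113841=3691941
9. interest=⌊3691941·44/10000⌋=16244; principal=130586-16244=114342; balance=3691941-114342=3577599
10. interest=⌊3577599·44/10000⌋=15741; principal=130586-15741=114845; balance=3577599-114845=3462754
11. interest=⌊3462754·44/10000⌋=15236; principal=130586-15236=115350; balance=3462754-115350=3347404
12. interest=⌊3347404·44/10000⌋=14728; principal=130586-14728=115858; balance=3347404-115858=3231546
13. interest=⌊3231546·44/10000⌋=14218; principal=130586-14218=116368; balance=3231546-116368=3115178
14. interest=⌊3115178·44/10000⌋=13706; principal=130586-13706=116880; balance=3115178-116880=2998298
15. interest=⌊2998298·44/10000⌋=13192; principal=130586-13192=117394; balance=2998298-117394=2880904
16. interest=⌊2880904·44/10000⌋=12675; principal=130586-12675=117911; balance=2880904-117911=2762993
17. interest=⌊2762993·44/10000⌋=12157; principal=130586-12157=118429; balance=2762993-118429=2644564
18. interest=⌊2644564·44/10000⌋=11636; principal=130586-11636=118950; balance=2644564-118950=2525614
19. interest=⌊2525614·44/10000⌋=11112; principal=130586-11112=119474; balance=2525614-119474=2406140
20. interest=⌊2406140·44/10000⌋=10587; principal=130586-10587=119999; balance=2406140-119999=2286141
21. interest=⌊2286141·44/10000⌋=10059; principal=130586-10059=120527; balance=2286141-120527=2165614
22. interest=⌊2165614·44/10000⌋=9528; principal=130586-9528=121058; balance=2165614-121058=2044556
23. interest=⌊2044556·44/10000⌋=8996; principal=130586-8996=121590; balance=2044556-121590=1922966
24. interest=⌊1922966·44/10000⌋=8461; principal=130586-8461=122125; balance=1922966-122125=1800841
25. interest=⌊1800841·44/10000⌋=7923; principal=130586-7923=122663; balance=1800841-122663=1678178
26. interest=⌊1678178·44/10000⌋=7383; principal=130586-7383=123203; balance=1678178-123203=1554975
27. interest=⌊1554975·44/10000⌋=6841; principal=130586-6841=123745; balance=1554975-123745=1431230
28. interest=⌊1431230·44/10000⌋=6297; principal=130586-6297=124289; balance=1431230-124289=1306941
29. interest=⌊1306941·44/10000⌋=5750; principal=130586-5750=124836; balance=1306941-124836=1182105
30. interest=⌊1182105·44/10000⌋=5201; principal=130586-5201=125385; balance=1182105-125385=1056720
31. interest=⌊1056720·44/10000⌋=4649; principal=130586-4649=125937; balance=1056720-125937=930783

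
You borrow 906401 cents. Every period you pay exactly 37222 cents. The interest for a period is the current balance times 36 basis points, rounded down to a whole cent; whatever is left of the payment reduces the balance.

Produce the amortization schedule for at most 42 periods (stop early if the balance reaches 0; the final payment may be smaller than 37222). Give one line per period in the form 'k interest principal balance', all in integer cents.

1. interest=⌊906401·36/10000⌋=3263; principal=37222-3263=33959; balance=906401-33959=872442
2. interest=⌊872442·36/10000⌋=3140; principal=37222-3140=34082; balance=872442-34082=838360
3. interest=⌊838360·36/10000⌋=3018; principal=37222-3018=34204; balance=838360-34204=804156
4. interest=⌊804156·36/10000⌋=2894; principal=37222-2894=34328; balance=804156-34328=769828
5. interest=⌊769828·36/10000⌋=2771; principal=37222-2771=34451; balance=769828-34451=735377
6. interest=⌊735377·36/10000⌋=2647; principal=37222-2647=34575; balance=735377-34575=700802
7. interest=⌊700802·36/10000⌋=2522; principal=37222-2522=34700; balance=700802-34700=666102
8. interest=⌊666102·36/10000⌋=2397; principal=37222-2397=34825; balance=666102-34825=631277
9. interest=⌊631277·36/10000⌋=2272; principal=37222-2272=34950; balance=631277-34950=596327
10. interest=⌊596327·36/10000⌋=2146; principal=37222-2146=35076; balance=596327-35076=561251
11. interest=⌊561251·36/10000⌋=2020; principal=37222-2020=35202; balance=561251-35202=526049
12. interest=⌊526049·36/10000⌋=1893; principal=37222-1893=35329; balance=526049-35329=490720
13. interest=⌊490720·36/10000⌋=1766; principal=37222-1766=35456; balance=490720-35456=455264
14. interest=⌊455264·36/10000⌋=1638; principal=37222-1638=35584; balance=455264-35584=419680
15. interest=⌊419680·36/10000⌋=1510; principal=37222-1510=35712; balance=419680-35712=383968
16. interest=⌊383968·36/10000⌋=1382; principal=37222-1382=35840; balance=383968-35840=348128
17. interest=⌊348128·36/10000⌋=1253; principal=37222-1253=35969; balance=348128-35969=312159
18. interest=⌊312159·36/10000⌋=1123; principal=37222-1123=36099; balance=312159-36099=276060
19. interest=⌊276060·36/10000⌋=993; principal=37222-993=36229; balance=276060-36229=239831
20. interest=⌊239831·36/10000⌋=863; principal=37222-863=36359; balance=239831-36359=203472
21. interest=⌊203472·36/10000⌋=732; principal=37222-732=36490; balance=203472-36490=166982
22. interest=⌊166982·36/10000⌋=601; principal=37222-601=36621; balance=166982-36621=130361
23. interest=⌊130361·36/10000⌋=469; principal=37222-469=36753; balance=130361-36753=93608
24. interest=⌊93608·36/10000⌋=336; principal=37222-336=36886; balance=93608-36886=56722
25. interest=⌊56722·36/10000⌋=204; principal=37222-204=37018; balance=56722-37018=19704
26. interest=⌊19704·36/10000⌋=70; principal=min(37222-70,19704)=19704; balance=19704-19704=0

1 3263 33959 872442
2 3140 34082 838360
3 3018 34204 804156
4 2894 34328 769828
5 2771 34451 735377
6 2647 34575 700802
7 2522 34700 666102
8 2397 34825 631277
9 2272 34950 596327
10 2146 35076 561251
11 2020 35202 526049
12 1893 35329 490720
13 1766 35456 455264
14 1638 35584 419680
15 1510 35712 383968
16 1382 35840 348128
17 1253 35969 312159
18 1123 36099 276060
19 993 36229 239831
20 863 36359 203472
21 732 36490 166982
22 601 36621 130361
23 469 36753 93608
24 336 36886 56722
25 204 37018 19704
26 70 19704 0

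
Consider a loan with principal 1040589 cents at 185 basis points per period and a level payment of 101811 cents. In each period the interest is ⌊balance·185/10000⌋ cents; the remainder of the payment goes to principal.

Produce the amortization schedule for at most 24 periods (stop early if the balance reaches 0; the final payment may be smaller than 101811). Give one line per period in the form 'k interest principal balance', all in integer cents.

1 19250 82561 958028
2 17723 84088 873940
3 16167 85644 788296
4 14583 87228 701068
5 12969 88842 612226
6 11326 90485 521741
7 9652 92159 429582
8 7947 93864 335718
9 6210 95601 240117
10 4442 97369 142748
11 2640 99171 43577
12 806 43577 0

1. interest=⌊1040589·185/10000⌋=19250; principal=101811-19250=82561; balance=1040589-82561=958028
2. interest=⌊958028·185/10000⌋=17723; principal=101811-17723=84088; balance=958028-84088=873940
3. interest=⌊873940·185/10000⌋=16167; principal=101811-16167=85644; balance=873940-85644=788296
4. interest=⌊788296·185/10000⌋=14583; principal=101811-14583=87228; balance=788296-87228=701068
5. interest=⌊701068·185/10000⌋=12969; principal=101811-12969=88842; balance=701068-88842=612226
6. interest=⌊612226·185/10000⌋=11326; principal=101811-11326=90485; balance=612226-90485=521741
7. interest=⌊521741·185/10000⌋=9652; principal=101811-9652=92159; balance=521741-92159=429582
8. interest=⌊429582·185/10000⌋=7947; principal=101811-7947=93864; balance=429582-93864=335718
9. interest=⌊335718·185/10000⌋=6210; principal=101811-6210=95601; balance=335718-95601=240117
10. interest=⌊240117·185/10000⌋=4442; principal=101811-4442=97369; balance=240117-97369=142748
11. interest=⌊142748·185/10000⌋=2640; principal=101811-2640=99171; balance=142748-99171=43577
12. interest=⌊43577·185/10000⌋=806; principal=min(101811-806,43577)=43577; balance=43577-43577=0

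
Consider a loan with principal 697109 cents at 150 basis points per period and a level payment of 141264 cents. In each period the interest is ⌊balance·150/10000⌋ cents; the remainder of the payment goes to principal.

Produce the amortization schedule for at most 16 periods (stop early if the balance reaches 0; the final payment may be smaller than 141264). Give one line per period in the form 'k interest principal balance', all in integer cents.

1. interest=⌊697109·150/10000⌋=10456; principal=141264-10456=130808; balance=697109-130808=566301
2. interest=⌊566301·150/10000⌋=8494; principal=141264-8494=132770; balance=566301-132770=433531
3. interest=⌊433531·150/10000⌋=6502; principal=141264-6502=134762; balance=433531-134762=298769
4. interest=⌊298769·150/10000⌋=4481; principal=141264-4481=136783; balance=298769-136783=161986
5. interest=⌊161986·150/10000⌋=2429; principal=141264-2429=138835; balance=161986-138835=23151
6. interest=⌊23151·150/10000⌋=347; principal=min(141264-347,23151)=23151; balance=23151-23151=0

1 10456 130808 566301
2 8494 132770 433531
3 6502 134762 298769
4 4481 136783 161986
5 2429 138835 23151
6 347 23151 0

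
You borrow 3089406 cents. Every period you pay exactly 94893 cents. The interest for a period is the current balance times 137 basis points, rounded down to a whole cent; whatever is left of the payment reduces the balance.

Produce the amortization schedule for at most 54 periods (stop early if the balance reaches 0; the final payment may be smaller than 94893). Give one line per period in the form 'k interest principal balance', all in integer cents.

1 42324 52569 3036837
2 41604 53289 2983548
3 40874 54019 2929529
4 40134 54759 2874770
5 39384 55509 2819261
6 38623 56270 2762991
7 37852 57041 2705950
8 37071 57822 2648128
9 36279 58614 2589514
10 35476 59417 2530097
11 34662 60231 2469866
12 33837 61056 2408810
13 33000 61893 2346917
14 32152 62741 2284176
15 31293 63600 2220576
16 30421 64472 2156104
17 29538 65355 2090749
18 28643 66250 2024499
19 27735 67158 1957341
20 26815 68078 1889263
21 25882 69011 1820252
22 24937 69956 1750296
23 23979 70914 1679382
24 23007 71886 1607496
25 22022 72871 1534625
26 21024 73869 1460756
27 20012 74881 1385875
28 18986 75907 1309968
29 17946 76947 1233021
30 16892 78001 1155020
31 15823 79070 1075950
32 14740 80153 995797
33 13642 81251 914546
34 12529 82364 832182
35 11400 83493 748689
36 10257 84636 664053
37 9097 85796 578257
38 7922 86971 491286
39 6730 88163 403123
40 5522 89371 313752
41 4298 90595 223157
42 3057 91836 131321
43 1799 93094 38227
44 523 38227 0

1. interest=⌊3089406·137/10000⌋=42324; principal=94893-42324=52569; balance=3089406-52569=3036837
2. interest=⌊3036837·137/10000⌋=41604; principal=94893-41604=53289; balance=3036837-53289=2983548
3. interest=⌊2983548·137/10000⌋=40874; principal=94893-40874=54019; balance=2983548-54019=2929529
4. interest=⌊2929529·137/10000⌋=40134; principal=94893-40134=54759; balance=2929529-54759=2874770
5. interest=⌊2874770·137/10000⌋=39384; principal=94893-39384=55509; balance=2874770-55509=2819261
6. interest=⌊2819261·137/10000⌋=38623; principal=94893-38623=56270; balance=2819261-56270=2762991
7. interest=⌊2762991·137/10000⌋=37852; principal=94893-37852=57041; balance=2762991-57041=2705950
8. interest=⌊2705950·137/10000⌋=37071; principal=94893-37071=57822; balance=2705950-57822=2648128
9. interest=⌊2648128·137/10000⌋=36279; principal=94893-36279=58614; balance=2648128-58614=2589514
10. interest=⌊2589514·137/10000⌋=35476; principal=94893-35476=59417; balance=2589514-59417=2530097
11. interest=⌊2530097·137/10000⌋=34662; principal=94893-34662=60231; balance=2530097-60231=2469866
12. interest=⌊2469866·137/10000⌋=33837; principal=94893-33837=61056; balance=2469866-61056=2408810
13. interest=⌊2408810·137/10000⌋=33000; principal=94893-33000=61893; balance=2408810-61893=2346917
14. interest=⌊2346917·137/10000⌋=32152; principal=94893-32152=62741; balance=2346917-62741=2284176
15. interest=⌊2284176·137/10000⌋=31293; principal=94893-31293=63600; balance=2284176-63600=2220576
16. interest=⌊2220576·137/10000⌋=30421; principal=94893-30421=64472; balance=2220576-64472=2156104
17. interest=⌊2156104·137/10000⌋=29538; principal=94893-29538=65355; balance=2156104-65355=2090749
18. interest=⌊2090749·137/10000⌋=28643; principal=94893-28643=66250; balance=2090749-66250=2024499
19. interest=⌊2024499·137/10000⌋=27735; principal=94893-27735=67158; balance=2024499-67158=1957341
20. interest=⌊1957341·137/10000⌋=26815; principal=94893-26815=68078; balance=1957341-68078=1889263
21. interest=⌊1889263·137/10000⌋=25882; principal=94893-25882=69011; balance=1889263-69011=1820252
22. interest=⌊1820252·137/10000⌋=24937; principal=94893-24937=69956; balance=1820252-69956=1750296
23. interest=⌊1750296·137/10000⌋=23979; principal=94893-23979=70914; balance=1750296-70914=1679382
24. interest=⌊1679382·137/10000⌋=23007; principal=94893-23007=71886; balance=1679382-71886=1607496
25. interest=⌊1607496·137/10000⌋=22022; principal=94893-22022=72871; balance=1607496-72871=1534625
26. interest=⌊1534625·137/10000⌋=21024; principal=94893-21024=73869; balance=1534625-73869=1460756
27. interest=⌊1460756·137/10000⌋=20012; principal=94893-20012=74881; balance=1460756-74881=1385875
28. interest=⌊1385875·137/10000⌋=18986; principal=94893-18986=75907; balance=1385875-75907=1309968
29. interest=⌊1309968·137/10000⌋=17946; principal=94893-17946=76947; balance=1309968-76947=1233021
30. interest=⌊1233021·137/10000⌋=16892; principal=94893-16892=78001; balance=1233021-78001=1155020
31. interest=⌊1155020·137/10000⌋=15823; principal=94893-15823=79070; balance=1155020-79070=1075950
32. interest=⌊1075950·137/10000⌋=14740; principal=94893-14740=80153; balance=1075950-80153=995797
33. interest=⌊995797·137/10000⌋=13642; principal=94893-13642=81251; balance=995797-81251=914546
34. interest=⌊914546·137/10000⌋=12529; principal=94893-12529=82364; balance=914546-82364=832182
35. interest=⌊832182·137/10000⌋=11400; principal=94893-11400=83493; balance=832182-83493=748689
36. interest=⌊748689·137/10000⌋=10257; principal=94893-10257=84636; balance=748689-84636=664053
37. interest=⌊664053·137/10000⌋=9097; principal=94893-9097=85796; balance=664053-85796=578257
38. interest=⌊578257·137/10000⌋=7922; principal=94893-7922=86971; balance=578257-86971=491286
39. interest=⌊491286·137/10000⌋=6730; principal=94893-6730=88163; balance=491286-88163=403123
40. interest=⌊403123·137/10000⌋=5522; principal=94893-5522=89371; balance=403123-89371=313752
41. interest=⌊313752·137/10000⌋=4298; principal=94893-4298=90595; balance=313752-90595=223157
42. interest=⌊223157·137/10000⌋=3057; principal=94893-3057=91836; balance=223157-91836=131321
43. interest=⌊131321·137/10000⌋=1799; principal=94893-1799=93094; balance=131321-93094=38227
44. interest=⌊38227·137/10000⌋=523; principal=min(94893-523,38227)=38227; balance=38227-38227=0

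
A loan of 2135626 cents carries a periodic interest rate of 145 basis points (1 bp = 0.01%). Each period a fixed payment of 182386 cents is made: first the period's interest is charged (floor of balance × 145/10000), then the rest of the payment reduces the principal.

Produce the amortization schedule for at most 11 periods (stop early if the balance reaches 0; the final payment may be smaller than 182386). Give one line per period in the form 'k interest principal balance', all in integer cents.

1 30966 151420 1984206
2 28770 153616 1830590
3 26543 155843 1674747
4 24283 158103 1516644
5 21991 160395 1356249
6 19665 162721 1193528
7 17306 165080 1028448
8 14912 167474 860974
9 12484 169902 691072
10 10020 172366 518706
11 7521 174865 343841

1. interest=⌊2135626·145/10000⌋=30966; principal=182386-30966=151420; balance=2135626-151420=1984206
2. interest=⌊1984206·145/10000⌋=28770; principal=182386-28770=153616; balance=1984206-153616=1830590
3. interest=⌊1830590·145/10000⌋=26543; principal=182386-26543=155843; balance=1830590-155843=1674747
4. interest=⌊1674747·145/10000⌋=24283; principal=182386-24283=158103; balance=1674747-158103=1516644
5. interest=⌊1516644·145/10000⌋=21991; principal=182386-21991=160395; balance=1516644-160395=1356249
6. interest=⌊1356249·145/10000⌋=19665; principal=182386-19665=162721; balance=1356249-162721=1193528
7. interest=⌊1193528·145/10000⌋=17306; principal=182386-17306=165080; balance=1193528-165080=1028448
8. interest=⌊1028448·145/10000⌋=14912; principal=182386-14912=167474; balance=1028448-167474=860974
9. interest=⌊860974·145/10000⌋=12484; principal=182386-12484=169902; balance=860974-169902=691072
10. interest=⌊691072·145/10000⌋=10020; principal=182386-10020=172366; balance=691072-172366=518706
11. interest=⌊518706·145/10000⌋=7521; principal=182386-7521=174865; balance=518706-174865=343841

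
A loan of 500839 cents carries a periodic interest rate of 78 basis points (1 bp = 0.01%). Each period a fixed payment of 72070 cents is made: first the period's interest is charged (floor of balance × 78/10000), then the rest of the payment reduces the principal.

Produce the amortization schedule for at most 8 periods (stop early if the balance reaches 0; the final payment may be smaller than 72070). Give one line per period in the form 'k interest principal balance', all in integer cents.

1. interest=⌊500839·78/10000⌋=3906; principal=72070-3906=68164; balance=500839-68164=432675
2. interest=⌊432675·78/10000⌋=3374; principal=72070-3374=68696; balance=432675-68696=363979
3. interest=⌊363979·78/10000⌋=2839; principal=72070-2839=69231; balance=363979-69231=294748
4. interest=⌊294748·78/10000⌋=2299; principal=72070-2299=69771; balance=294748-69771=224977
5. interest=⌊224977·78/10000⌋=1754; principal=72070-1754=70316; balance=224977-70316=154661
6. interest=⌊154661·78/10000⌋=1206; principal=72070-1206=70864; balance=154661-70864=83797
7. interest=⌊83797·78/10000⌋=653; principal=72070-653=71417; balance=83797-71417=12380
8. interest=⌊12380·78/10000⌋=96; principal=min(72070-96,12380)=12380; balance=12380-12380=0

1 3906 68164 432675
2 3374 68696 363979
3 2839 69231 294748
4 2299 69771 224977
5 1754 70316 154661
6 1206 70864 83797
7 653 71417 12380
8 96 12380 0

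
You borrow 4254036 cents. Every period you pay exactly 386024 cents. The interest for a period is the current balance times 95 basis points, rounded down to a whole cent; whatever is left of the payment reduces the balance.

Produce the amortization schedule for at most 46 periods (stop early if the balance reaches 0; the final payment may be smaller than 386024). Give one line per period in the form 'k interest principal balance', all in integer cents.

1 40413 345611 3908425
2 37130 348894 3559531
3 33815 352209 3207322
4 30469 355555 2851767
5 27091 358933 2492834
6 23681 362343 2130491
7 20239 365785 1764706
8 16764 369260 1395446
9 13256 372768 1022678
10 9715 376309 646369
11 6140 379884 266485
12 2531 266485 0

1. interest=⌊4254036·95/10000⌋=40413; principal=386024-40413=345611; balance=4254036-345611=3908425
2. interest=⌊3908425·95/10000⌋=37130; principal=386024-37130=348894; balance=3908425-348894=3559531
3. interest=⌊3559531·95/10000⌋=33815; principal=386024-33815=352209; balance=3559531-352209=3207322
4. interest=⌊3207322·95/10000⌋=30469; principal=386024-30469=355555; balance=3207322-355555=2851767
5. interest=⌊2851767·95/10000⌋=27091; principal=386024-27091=358933; balance=2851767-358933=2492834
6. interest=⌊2492834·95/10000⌋=23681; principal=386024-23681=362343; balance=2492834-362343=2130491
7. interest=⌊2130491·95/10000⌋=20239; principal=386024-20239=365785; balance=2130491-365785=1764706
8. interest=⌊1764706·95/10000⌋=16764; principal=386024-16764=369260; balance=1764706-369260=1395446
9. interest=⌊1395446·95/10000⌋=13256; principal=386024-13256=372768; balance=1395446-372768=1022678
10. interest=⌊1022678·95/10000⌋=9715; principal=386024-9715=376309; balance=1022678-376309=646369
11. interest=⌊646369·95/10000⌋=6140; principal=386024-6140=379884; balance=646369-379884=266485
12. interest=⌊266485·95/10000⌋=2531; principal=min(386024-2531,266485)=266485; balance=266485-266485=0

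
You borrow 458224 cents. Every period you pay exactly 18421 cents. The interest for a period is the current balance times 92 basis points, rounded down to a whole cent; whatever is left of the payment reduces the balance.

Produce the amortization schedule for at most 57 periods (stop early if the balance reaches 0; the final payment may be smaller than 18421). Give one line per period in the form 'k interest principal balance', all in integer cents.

1. interest=⌊458224·92/10000⌋=4215; principal=18421-4215=14206; balance=458224-14206=444018
2. interest=⌊444018·92/10000⌋=4084; principal=18421-4084=14337; balance=444018-14337=429681
3. interest=⌊429681·92/10000⌋=3953; principal=18421-3953=14468; balance=429681-14468=415213
4. interest=⌊415213·92/10000⌋=3819; principal=18421-3819=14602; balance=415213-14602=400611
5. interest=⌊400611·92/10000⌋=3685; principal=18421-3685=14736; balance=400611-14736=385875
6. interest=⌊385875·92/10000⌋=3550; principal=18421-3550=14871; balance=385875-14871=371004
7. interest=⌊371004·92/10000⌋=3413; principal=18421-3413=15008; balance=371004-15008=355996
8. interest=⌊355996·92/10000⌋=3275; principal=18421-3275=15146; balance=355996-15146=340850
9. interest=⌊340850·92/10000⌋=3135; principal=18421-3135=15286; balance=340850-15286=325564
10. interest=⌊325564·92/10000⌋=2995; principal=18421-2995=15426; balance=325564-15426=310138
11. interest=⌊310138·92/10000⌋=2853; principal=18421-2853=15568; balance=310138-15568=294570
12. interest=⌊294570·92/10000⌋=2710; principal=18421-2710=15711; balance=294570-15711=278859
13. interest=⌊278859·92/10000⌋=2565; principal=18421-2565=15856; balance=278859-15856=263003
14. interest=⌊263003·92/10000⌋=2419; principal=18421-2419=16002; balance=263003-16002=247001
15. interest=⌊247001·92/10000⌋=2272; principal=18421-2272=16149; balance=247001-16149=230852
16. interest=⌊230852·92/10000⌋=2123; principal=18421-2123=16298; balance=230852-16298=214554
17. interest=⌊214554·92/10000⌋=1973; principal=18421-1973=16448; balance=214554-16448=198106
18. interest=⌊198106·92/10000⌋=1822; principal=18421-1822=16599; balance=198106-16599=181507
19. interest=⌊181507·92/10000⌋=1669; principal=18421-1669=16752; balance=181507-16752=164755
20. interest=⌊164755·92/10000⌋=1515; principal=18421-1515=16906; balance=164755-16906=147849
21. interest=⌊147849·92/10000⌋=1360; principal=18421-1360=17061; balance=147849-17061=130788
22. interest=⌊130788·92/10000⌋=1203; principal=18421-1203=17218; balance=130788-17218=113570
23. interest=⌊113570·92/10000⌋=1044; principal=18421-1044=17377; balance=113570-17377=96193
24. interest=⌊96193·92/10000⌋=884; principal=18421-884=17537; balance=96193-17537=78656
25. interest=⌊78656·92/10000⌋=723; principal=18421-723=17698; balance=78656-17698=60958
26. interest=⌊60958·92/10000⌋=560; principal=18421-560=17861; balance=60958-17861=43097
27. interest=⌊43097·92/10000⌋=396; principal=18421-396=18025; balance=43097-18025=25072
28. interest=⌊25072·92/10000⌋=230; principal=18421-230=18191; balance=25072-18191=6881
29. interest=⌊6881·92/10000⌋=63; principal=min(18421-63,6881)=6881; balance=6881-6881=0

1 4215 14206 444018
2 4084 14337 429681
3 3953 14468 415213
4 3819 14602 400611
5 3685 14736 385875
6 3550 14871 371004
7 3413 15008 355996
8 3275 15146 340850
9 3135 15286 325564
10 2995 15426 310138
11 2853 15568 294570
12 2710 15711 278859
13 2565 15856 263003
14 2419 16002 247001
15 2272 16149 230852
16 2123 16298 214554
17 1973 16448 198106
18 1822 16599 181507
19 1669 16752 164755
20 1515 16906 147849
21 1360 17061 130788
22 1203 17218 113570
23 1044 17377 96193
24 884 17537 78656
25 723 17698 60958
26 560 17861 43097
27 396 18025 25072
28 230 18191 6881
29 63 6881 0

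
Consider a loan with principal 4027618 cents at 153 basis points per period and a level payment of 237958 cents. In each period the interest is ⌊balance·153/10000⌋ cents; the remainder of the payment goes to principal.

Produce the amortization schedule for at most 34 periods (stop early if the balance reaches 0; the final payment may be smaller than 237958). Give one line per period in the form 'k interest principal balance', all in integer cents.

1 61622 176336 3851282
2 58924 179034 3672248
3 56185 181773 3490475
4 53404 184554 3305921
5 50580 187378 3118543
6 47713 190245 2928298
7 44802 193156 2735142
8 41847 196111 2539031
9 38847 199111 2339920
10 35800 202158 2137762
11 32707 205251 1932511
12 29567 208391 1724120
13 26379 211579 1512541
14 23141 214817 1297724
15 19855 218103 1079621
16 16518 221440 858181
17 13130 224828 633353
18 9690 228268 405085
19 6197 231761 173324
20 2651 173324 0

1. interest=⌊4027618·153/10000⌋=61622; principal=237958-61622=176336; balance=4027618-176336=3851282
2. interest=⌊3851282·153/10000⌋=58924; principal=237958-58924=179034; balance=3851282-179034=3672248
3. interest=⌊3672248·153/10000⌋=56185; principal=237958-56185=181773; balance=3672248-181773=3490475
4. interest=⌊3490475·153/10000⌋=53404; principal=237958-53404=184554; balance=3490475-184554=3305921
5. interest=⌊3305921·153/10000⌋=50580; principal=237958-50580=187378; balance=3305921-187378=3118543
6. interest=⌊3118543·153/10000⌋=47713; principal=237958-47713=190245; balance=3118543-190245=2928298
7. interest=⌊2928298·153/10000⌋=44802; principal=237958-44802=193156; balance=2928298-193156=2735142
8. interest=⌊2735142·153/10000⌋=41847; principal=237958-41847=196111; balance=2735142-196111=2539031
9. interest=⌊2539031·153/10000⌋=38847; principal=237958-38847=199111; balance=2539031-199111=2339920
10. interest=⌊2339920·153/10000⌋=35800; principal=237958-35800=202158; balance=2339920-202158=2137762
11. interest=⌊2137762·153/10000⌋=32707; principal=237958-32707=205251; balance=2137762-205251=1932511
12. interest=⌊1932511·153/10000⌋=29567; principal=237958-29567=208391; balance=1932511-208391=1724120
13. interest=⌊1724120·153/10000⌋=26379; principal=237958-26379=211579; balance=1724120-211579=1512541
14. interest=⌊1512541·153/10000⌋=23141; principal=237958-23141=214817; balance=1512541-214817=1297724
15. interest=⌊1297724·153/10000⌋=19855; principal=237958-19855=218103; balance=1297724-218103=1079621
16. interest=⌊1079621·153/10000⌋=16518; principal=237958-16518=221440; balance=1079621-221440=858181
17. interest=⌊858181·153/10000⌋=13130; principal=237958-13130=224828; balance=858181-224828=633353
18. interest=⌊633353·153/10000⌋=9690; principal=237958-9690=228268; balance=633353-228268=405085
19. interest=⌊405085·153/10000⌋=6197; principal=237958-6197=231761; balance=405085-231761=173324
20. interest=⌊173324·153/10000⌋=2651; principal=min(237958-2651,173324)=173324; balance=173324-173324=0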